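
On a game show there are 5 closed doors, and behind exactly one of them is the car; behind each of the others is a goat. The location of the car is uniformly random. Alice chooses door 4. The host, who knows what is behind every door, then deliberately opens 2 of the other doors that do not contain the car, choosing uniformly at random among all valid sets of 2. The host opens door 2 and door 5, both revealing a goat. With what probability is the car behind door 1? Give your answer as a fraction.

2/5

Apply Bayes' rule, conditioning on where the car actually is.
If it is behind either of doors 1 and 3 (prior 1/5 each): the host has 3 equally likely choices, so probability 1/3; weight (1/5)·(1/3) = 1/15 each.
If it is behind either of doors 2 and 5 (prior 1/5 each): that door was opened and seen not to hold the prize — ruled out; weight (1/5)·0 = 0 each.
If it is behind door 4 (prior 1/5): the host has 6 equally likely choices, so probability 1/6; weight (1/5)·(1/6) = 1/30.
The weights sum to 1/6.
So P(the car behind door 1 | the host opened door 2 and door 5) = (1/15) / (1/6) = 2/5.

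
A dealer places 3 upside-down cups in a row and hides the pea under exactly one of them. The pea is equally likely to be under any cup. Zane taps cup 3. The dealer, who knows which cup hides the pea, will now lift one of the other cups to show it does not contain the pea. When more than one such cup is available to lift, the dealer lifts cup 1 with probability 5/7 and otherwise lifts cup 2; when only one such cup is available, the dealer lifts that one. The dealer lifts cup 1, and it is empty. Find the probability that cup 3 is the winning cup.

5/12

Consider each possible location of the pea in turn.
If it is under cup 1 (prior 1/3): the dealer opened cup 1, so this case is ruled out; weight (1/3)·0 = 0.
If it is under cup 2 (prior 1/3): only cup 1 is available, probability 1; weight (1/3)·1 = 1/3.
If it is under cup 3 (prior 1/3): cup 1 is available, opened with probability 5/7; weight (1/3)·(5/7) = 5/21.
The weights sum to 4/7.
So P(the pea under cup 3 | the dealer opened cup 1) = (5/21) / (4/7) = 5/12.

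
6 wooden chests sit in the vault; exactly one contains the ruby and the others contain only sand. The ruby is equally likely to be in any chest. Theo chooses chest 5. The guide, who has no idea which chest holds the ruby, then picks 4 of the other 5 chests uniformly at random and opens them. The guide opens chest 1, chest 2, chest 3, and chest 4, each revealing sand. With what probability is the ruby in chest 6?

1/2

Apply Bayes' rule, conditioning on where the ruby actually is.
If it is in any of chests 1, 2, 3, and 4 (prior 1/6 each): that chest was opened and seen not to hold the prize — ruled out; weight (1/6)·0 = 0 each.
If it is in either of chests 5 and 6 (prior 1/6 each): the guide picks exactly this set with probability 1/5 regardless, and none is the prize; weight (1/6)·(1/5) = 1/30 each.
The weights sum to 1/15.
So P(the ruby in chest 6 | the guide opened chest 1, chest 2, chest 3, and chest 4) = (1/30) / (1/15) = 1/2.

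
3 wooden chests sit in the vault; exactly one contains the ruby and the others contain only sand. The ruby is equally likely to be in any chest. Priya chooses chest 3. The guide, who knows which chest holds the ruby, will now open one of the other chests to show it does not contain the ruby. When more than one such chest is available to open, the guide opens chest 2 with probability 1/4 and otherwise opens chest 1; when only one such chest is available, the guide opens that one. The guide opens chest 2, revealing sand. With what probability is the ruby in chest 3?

1/5

Condition on the true location of the ruby.
If it is in chest 1 (prior 1/3): only chest 2 is available, probability 1; weight (1/3)·1 = 1/3.
If it is in chest 2 (prior 1/3): the guide opened chest 2, so this case is ruled out; weight (1/3)·0 = 0.
If it is in chest 3 (prior 1/3): chest 2 is available, opened with probability 1/4; weight (1/3)·(1/4) = 1/12.
The weights sum to 5/12.
So P(the ruby in chest 3 | the guide opened chest 2) = (1/12) / (5/12) = 1/5.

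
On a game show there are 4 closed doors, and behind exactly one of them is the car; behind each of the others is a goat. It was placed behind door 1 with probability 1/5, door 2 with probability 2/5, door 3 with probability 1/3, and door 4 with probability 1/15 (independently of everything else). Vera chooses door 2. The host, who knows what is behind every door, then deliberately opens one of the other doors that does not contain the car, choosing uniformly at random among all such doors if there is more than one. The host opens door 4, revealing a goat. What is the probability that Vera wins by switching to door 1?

Consider each possible location of the car in turn.
If it is behind door 1 (prior 1/5): the host has 2 equally likely choices, so probability 1/2; weight (1/5)·(1/2) = 1/10.
If it is behind door 2 (prior 2/5): the host has 3 equally likely choices, so probability 1/3; weight (2/5)·(1/3) = 2/15.
If it is behind door 3 (prior 1/3): the host has 2 equally likely choices, so probability 1/2; weight (1/3)·(1/2) = 1/6.
If it is behind door 4 (prior 1/15): the host opened door 4, so this case is ruled out; weight (1/15)·0 = 0.
The weights sum to 2/5.
So P(the car behind door 1 | the host opened door 4) = (1/10) / (2/5) = 1/4.

1/4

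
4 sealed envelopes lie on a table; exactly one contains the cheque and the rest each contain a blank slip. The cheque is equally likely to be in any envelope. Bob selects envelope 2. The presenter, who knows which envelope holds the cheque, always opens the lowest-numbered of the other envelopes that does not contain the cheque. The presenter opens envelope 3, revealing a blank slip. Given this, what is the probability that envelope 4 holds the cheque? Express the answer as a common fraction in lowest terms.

0

Condition on the true location of the cheque.
If it is in envelope 1 (prior 1/4): envelope 3 is the lowest-numbered option available, probability 1; weight (1/4)·1 = 1/4.
If it is in either of envelopes 2 and 4 (prior 1/4 each): the presenter would have opened envelope 1 instead, probability 0; weight (1/4)·0 = 0 each.
If it is in envelope 3 (prior 1/4): the presenter opened envelope 3, so this case is ruled out; weight (1/4)·0 = 0.
The weights sum to 1/4.
So P(the cheque in envelope 4 | the presenter opened envelope 3) = 0 / (1/4) = 0.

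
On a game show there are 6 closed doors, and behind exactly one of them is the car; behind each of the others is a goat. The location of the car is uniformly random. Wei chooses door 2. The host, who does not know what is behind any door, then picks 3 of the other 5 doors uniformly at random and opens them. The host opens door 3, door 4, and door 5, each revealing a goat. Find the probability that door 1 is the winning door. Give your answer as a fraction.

1/3

Condition on the true location of the car.
If it is behind any of doors 1, 2, and 6 (prior 1/6 each): the host picks exactly this set with probability 1/10 regardless, and none is the prize; weight (1/6)·(1/10) = 1/60 each.
If it is behind any of doors 3, 4, and 5 (prior 1/6 each): that door was opened and seen not to hold the prize — ruled out; weight (1/6)·0 = 0 each.
The weights sum to 1/20.
So P(the car behind door 1 | the host opened door 3, door 4, and door 5) = (1/60) / (1/20) = 1/3.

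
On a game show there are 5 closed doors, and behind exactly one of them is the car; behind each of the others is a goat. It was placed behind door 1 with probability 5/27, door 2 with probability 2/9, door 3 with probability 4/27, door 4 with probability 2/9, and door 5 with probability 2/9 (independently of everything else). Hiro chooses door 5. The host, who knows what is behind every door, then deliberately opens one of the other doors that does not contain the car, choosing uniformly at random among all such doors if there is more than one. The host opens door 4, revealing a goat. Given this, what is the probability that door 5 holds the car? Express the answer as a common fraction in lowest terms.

Condition on the true location of the car.
If it is behind door 1 (prior 5/27): the host has 3 equally likely choices, so probability 1/3; weight (5/27)·(1/3) = 5/81.
If it is behind door 2 (prior 2/9): the host has 3 equally likely choices, so probability 1/3; weight (2/9)·(1/3) = 2/27.
If it is behind door 3 (prior 4/27): the host has 3 equally likely choices, so probability 1/3; weight (4/27)·(1/3) = 4/81.
If it is behind door 4 (prior 2/9): the host opened door 4, so this case is ruled out; weight (2/9)·0 = 0.
If it is behind door 5 (prior 2/9): the host has 4 equally likely choices, so probability 1/4; weight (2/9)·(1/4) = 1/18.
The weights sum to 13/54.
So P(the car behind door 5 | the host opened door 4) = (1/18) / (13/54) = 3/13.

3/13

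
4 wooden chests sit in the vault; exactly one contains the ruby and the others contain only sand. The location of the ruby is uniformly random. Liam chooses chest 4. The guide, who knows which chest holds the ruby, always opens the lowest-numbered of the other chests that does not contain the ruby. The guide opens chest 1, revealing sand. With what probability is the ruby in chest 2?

Apply Bayes' rule, conditioning on where the ruby actually is.
If it is in chest 1 (prior 1/4): the guide opened chest 1, so this case is ruled out; weight (1/4)·0 = 0.
If it is in any of chests 2, 3, and 4 (prior 1/4 each): chest 1 is the lowest-numbered option available, probability 1; weight (1/4)·1 = 1/4 each.
The weights sum to 3/4.
So P(the ruby in chest 2 | the guide opened chest 1) = (1/4) / (3/4) = 1/3.

1/3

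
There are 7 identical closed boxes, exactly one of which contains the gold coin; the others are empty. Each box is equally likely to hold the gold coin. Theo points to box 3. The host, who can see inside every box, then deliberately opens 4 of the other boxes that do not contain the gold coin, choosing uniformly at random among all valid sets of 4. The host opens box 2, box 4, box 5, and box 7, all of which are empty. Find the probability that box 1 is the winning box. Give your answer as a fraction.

Condition on the true location of the gold coin.
If it is in either of boxes 1 and 6 (prior 1/7 each): the host has 5 equally likely choices, so probability 1/5; weight (1/7)·(1/5) = 1/35 each.
If it is in any of boxes 2, 4, 5, and 7 (prior 1/7 each): that box was opened and seen not to hold the prize — ruled out; weight (1/7)·0 = 0 each.
If it is in box 3 (prior 1/7): the host has 15 equally likely choices, so probability 1/15; weight (1/7)·(1/15) = 1/105.
The weights sum to 1/15.
So P(the gold coin in box 1 | the host opened box 2, box 4, box 5, and box 7) = (1/35) / (1/15) = 3/7.

3/7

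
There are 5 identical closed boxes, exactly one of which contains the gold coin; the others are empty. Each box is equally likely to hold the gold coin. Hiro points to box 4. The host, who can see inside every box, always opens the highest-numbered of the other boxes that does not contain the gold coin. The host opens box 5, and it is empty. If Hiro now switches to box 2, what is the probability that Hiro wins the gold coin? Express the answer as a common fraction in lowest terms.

Condition on the true location of the gold coin.
If it is in any of boxes 1, 2, 3, and 4 (prior 1/5 each): box 5 is the highest-numbered option available, probability 1; weight (1/5)·1 = 1/5 each.
If it is in box 5 (prior 1/5): the host opened box 5, so this case is ruled out; weight (1/5)·0 = 0.
The weights sum to 4/5.
So P(the gold coin in box 2 | the host opened box 5) = (1/5) / (4/5) = 1/4.

1/4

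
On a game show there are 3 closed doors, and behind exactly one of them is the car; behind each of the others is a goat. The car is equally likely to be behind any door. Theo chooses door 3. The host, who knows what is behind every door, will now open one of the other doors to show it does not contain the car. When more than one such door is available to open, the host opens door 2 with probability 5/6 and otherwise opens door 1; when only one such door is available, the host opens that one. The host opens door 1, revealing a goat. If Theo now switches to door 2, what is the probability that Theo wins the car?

Apply Bayes' rule, conditioning on where the car actually is.
If it is behind door 1 (prior 1/3): the host opened door 1, so this case is ruled out; weight (1/3)·0 = 0.
If it is behind door 2 (prior 1/3): only door 1 is available, probability 1; weight (1/3)·1 = 1/3.
If it is behind door 3 (prior 1/3): door 2 is available but not opened, probability 1/6; weight (1/3)·(1/6) = 1/18.
The weights sum to 7/18.
So P(the car behind door 2 | the host opened door 1) = (1/3) / (7/18) = 6/7.

6/7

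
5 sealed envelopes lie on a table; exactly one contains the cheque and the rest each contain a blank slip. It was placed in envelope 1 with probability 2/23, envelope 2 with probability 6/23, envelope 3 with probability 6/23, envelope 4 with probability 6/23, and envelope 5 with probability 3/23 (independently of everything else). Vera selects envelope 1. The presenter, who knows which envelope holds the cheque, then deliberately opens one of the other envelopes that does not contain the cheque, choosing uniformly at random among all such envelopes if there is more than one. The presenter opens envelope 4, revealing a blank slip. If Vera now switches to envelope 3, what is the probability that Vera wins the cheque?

Apply Bayes' rule, conditioning on where the cheque actually is.
If it is in envelope 1 (prior 2/23): the presenter has 4 equally likely choices, so probability 1/4; weight (2/23)·(1/4) = 1/46.
If it is in either of envelopes 2 and 3 (prior 6/23 each): the presenter has 3 equally likely choices, so probability 1/3; weight (6/23)·(1/3) = 2/23 each.
If it is in envelope 4 (prior 6/23): the presenter opened envelope 4, so this case is ruled out; weight (6/23)·0 = 0.
If it is in envelope 5 (prior 3/23): the presenter has 3 equally likely choices, so probability 1/3; weight (3/23)·(1/3) = 1/23.
The weights sum to 11/46.
So P(the cheque in envelope 3 | the presenter opened envelope 4) = (2/23) / (11/46) = 4/11.

4/11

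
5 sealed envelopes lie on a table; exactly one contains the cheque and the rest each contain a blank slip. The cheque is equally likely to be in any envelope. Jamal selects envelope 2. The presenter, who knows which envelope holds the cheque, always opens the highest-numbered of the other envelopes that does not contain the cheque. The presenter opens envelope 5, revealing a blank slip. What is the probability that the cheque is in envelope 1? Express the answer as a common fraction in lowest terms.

1/4

Apply Bayes' rule, conditioning on where the cheque actually is.
If it is in any of envelopes 1, 2, 3, and 4 (prior 1/5 each): envelope 5 is the highest-numbered option available, probability 1; weight (1/5)·1 = 1/5 each.
If it is in envelope 5 (prior 1/5): the presenter opened envelope 5, so this case is ruled out; weight (1/5)·0 = 0.
The weights sum to 4/5.
So P(the cheque in envelope 1 | the presenter opened envelope 5) = (1/5) / (4/5) = 1/4.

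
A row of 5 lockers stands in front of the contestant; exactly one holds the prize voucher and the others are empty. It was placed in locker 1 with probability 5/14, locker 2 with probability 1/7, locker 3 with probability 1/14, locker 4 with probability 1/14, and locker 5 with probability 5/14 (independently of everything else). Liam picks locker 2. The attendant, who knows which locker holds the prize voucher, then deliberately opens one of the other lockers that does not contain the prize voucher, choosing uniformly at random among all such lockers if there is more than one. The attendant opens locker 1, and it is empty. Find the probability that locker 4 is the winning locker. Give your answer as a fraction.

2/17

Consider each possible location of the prize voucher in turn.
If it is in locker 1 (prior 5/14): the attendant opened locker 1, so this case is ruled out; weight (5/14)·0 = 0.
If it is in locker 2 (prior 1/7): the attendant has 4 equally likely choices, so probability 1/4; weight (1/7)·(1/4) = 1/28.
If it is in either of lockers 3 and 4 (prior 1/14 each): the attendant has 3 equally likely choices, so probability 1/3; weight (1/14)·(1/3) = 1/42 each.
If it is in locker 5 (prior 5/14): the attendant has 3 equally likely choices, so probability 1/3; weight (5/14)·(1/3) = 5/42.
The weights sum to 17/84.
So P(the prize voucher in locker 4 | the attendant opened locker 1) = (1/42) / (17/84) = 2/17.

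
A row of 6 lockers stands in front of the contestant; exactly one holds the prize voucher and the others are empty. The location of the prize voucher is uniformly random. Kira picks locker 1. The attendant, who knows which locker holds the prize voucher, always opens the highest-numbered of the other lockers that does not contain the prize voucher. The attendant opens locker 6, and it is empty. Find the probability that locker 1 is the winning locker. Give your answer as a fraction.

1/5

Apply Bayes' rule, conditioning on where the prize voucher actually is.
If it is in any of lockers 1, 2, 3, 4, and 5 (prior 1/6 each): locker 6 is the highest-numbered option available, probability 1; weight (1/6)·1 = 1/6 each.
If it is in locker 6 (prior 1/6): the attendant opened locker 6, so this case is ruled out; weight (1/6)·0 = 0.
The weights sum to 5/6.
So P(the prize voucher in locker 1 | the attendant opened locker 6) = (1/6) / (5/6) = 1/5.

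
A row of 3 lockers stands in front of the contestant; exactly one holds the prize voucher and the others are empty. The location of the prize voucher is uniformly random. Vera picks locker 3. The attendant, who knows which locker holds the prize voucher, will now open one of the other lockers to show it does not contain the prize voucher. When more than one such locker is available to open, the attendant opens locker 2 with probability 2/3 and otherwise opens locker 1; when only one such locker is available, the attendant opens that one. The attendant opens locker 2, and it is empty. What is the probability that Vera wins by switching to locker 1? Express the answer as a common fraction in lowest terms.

Apply Bayes' rule, conditioning on where the prize voucher actually is.
If it is in locker 1 (prior 1/3): only locker 2 is available, probability 1; weight (1/3)·1 = 1/3.
If it is in locker 2 (prior 1/3): the attendant opened locker 2, so this case is ruled out; weight (1/3)·0 = 0.
If it is in locker 3 (prior 1/3): locker 2 is available, opened with probability 2/3; weight (1/3)·(2/3) = 2/9.
The weights sum to 5/9.
So P(the prize voucher in locker 1 | the attendant opened locker 2) = (1/3) / (5/9) = 3/5.

3/5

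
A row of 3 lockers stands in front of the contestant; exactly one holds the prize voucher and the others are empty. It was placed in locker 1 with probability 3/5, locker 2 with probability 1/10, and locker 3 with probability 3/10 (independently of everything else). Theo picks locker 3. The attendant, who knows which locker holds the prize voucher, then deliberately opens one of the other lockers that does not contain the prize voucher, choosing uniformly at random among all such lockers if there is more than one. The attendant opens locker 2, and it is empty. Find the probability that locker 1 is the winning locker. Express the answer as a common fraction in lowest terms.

4/5

Apply Bayes' rule, conditioning on where the prize voucher actually is.
If it is in locker 1 (prior 3/5): the attendant has no choice, probability 1; weight (3/5)·1 = 3/5.
If it is in locker 2 (prior 1/10): the attendant opened locker 2, so this case is ruled out; weight (1/10)·0 = 0.
If it is in locker 3 (prior 3/10): the attendant has 2 equally likely choices, so probability 1/2; weight (3/10)·(1/2) = 3/20.
The weights sum to 3/4.
So P(the prize voucher in locker 1 | the attendant opened locker 2) = (3/5) / (3/4) = 4/5.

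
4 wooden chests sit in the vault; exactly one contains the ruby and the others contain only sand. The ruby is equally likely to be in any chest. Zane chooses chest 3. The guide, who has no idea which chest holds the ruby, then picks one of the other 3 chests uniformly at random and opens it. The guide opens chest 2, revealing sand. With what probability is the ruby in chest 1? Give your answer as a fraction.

1/3

Condition on the true location of the ruby.
If it is in any of chests 1, 3, and 4 (prior 1/4 each): the guide picks chest 2 with probability 1/3 regardless, and it is not the prize; weight (1/4)·(1/3) = 1/12 each.
If it is in chest 2 (prior 1/4): the guide opened chest 2, so this case is ruled out; weight (1/4)·0 = 0.
The weights sum to 1/4.
So P(the ruby in chest 1 | the guide opened chest 2) = (1/12) / (1/4) = 1/3.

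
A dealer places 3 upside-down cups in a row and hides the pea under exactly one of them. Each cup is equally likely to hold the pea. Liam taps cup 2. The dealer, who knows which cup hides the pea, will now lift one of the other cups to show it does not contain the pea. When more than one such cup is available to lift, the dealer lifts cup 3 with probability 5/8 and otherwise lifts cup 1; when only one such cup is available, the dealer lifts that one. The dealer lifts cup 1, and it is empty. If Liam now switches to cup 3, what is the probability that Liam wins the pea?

8/11

Condition on the true location of the pea.
If it is under cup 1 (prior 1/3): the dealer opened cup 1, so this case is ruled out; weight (1/3)·0 = 0.
If it is under cup 2 (prior 1/3): cup 3 is available but not opened, probability 3/8; weight (1/3)·(3/8) = 1/8.
If it is under cup 3 (prior 1/3): only cup 1 is available, probability 1; weight (1/3)·1 = 1/3.
The weights sum to 11/24.
So P(the pea under cup 3 | the dealer opened cup 1) = (1/3) / (11/24) = 8/11.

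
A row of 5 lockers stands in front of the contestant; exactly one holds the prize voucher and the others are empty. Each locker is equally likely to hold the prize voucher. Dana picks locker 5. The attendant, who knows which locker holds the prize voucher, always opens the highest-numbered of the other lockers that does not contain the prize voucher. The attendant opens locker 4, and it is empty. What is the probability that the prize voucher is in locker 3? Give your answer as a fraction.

Condition on the true location of the prize voucher.
If it is in any of lockers 1, 2, 3, and 5 (prior 1/5 each): locker 4 is the highest-numbered option available, probability 1; weight (1/5)·1 = 1/5 each.
If it is in locker 4 (prior 1/5): the attendant opened locker 4, so this case is ruled out; weight (1/5)·0 = 0.
The weights sum to 4/5.
So P(the prize voucher in locker 3 | the attendant opened locker 4) = (1/5) / (4/5) = 1/4.

1/4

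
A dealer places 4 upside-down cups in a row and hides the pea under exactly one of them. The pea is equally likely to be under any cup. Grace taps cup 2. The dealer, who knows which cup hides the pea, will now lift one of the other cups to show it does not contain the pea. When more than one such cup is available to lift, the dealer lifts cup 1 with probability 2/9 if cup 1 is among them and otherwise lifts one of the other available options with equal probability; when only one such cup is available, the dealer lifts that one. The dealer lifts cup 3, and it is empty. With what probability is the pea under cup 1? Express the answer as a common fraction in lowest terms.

Condition on the true location of the pea.
If it is under cup 1 (prior 1/4): cup 1 holds the prize so is unavailable; the dealer chooses uniformly among the 2 others, probability 1/2; weight (1/4)·(1/2) = 1/8.
If it is under cup 2 (prior 1/4): cup 1 is available but not opened; cup 3 gets probability (1 − 2/9)/2 = 7/18; weight (1/4)·(7/18) = 7/72.
If it is under cup 3 (prior 1/4): the dealer opened cup 3, so this case is ruled out; weight (1/4)·0 = 0.
If it is under cup 4 (prior 1/4): cup 1 is available but not opened, probability 7/9; weight (1/4)·(7/9) = 7/36.
The weights sum to 5/12.
So P(the pea under cup 1 | the dealer opened cup 3) = (1/8) / (5/12) = 3/10.

3/10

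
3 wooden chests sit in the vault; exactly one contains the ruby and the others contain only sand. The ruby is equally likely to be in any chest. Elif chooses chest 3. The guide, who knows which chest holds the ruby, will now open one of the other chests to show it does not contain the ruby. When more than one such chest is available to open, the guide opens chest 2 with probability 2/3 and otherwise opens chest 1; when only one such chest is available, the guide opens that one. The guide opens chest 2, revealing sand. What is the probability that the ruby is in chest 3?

2/5

Condition on the true location of the ruby.
If it is in chest 1 (prior 1/3): only chest 2 is available, probability 1; weight (1/3)·1 = 1/3.
If it is in chest 2 (prior 1/3): the guide opened chest 2, so this case is ruled out; weight (1/3)·0 = 0.
If it is in chest 3 (prior 1/3): chest 2 is available, opened with probability 2/3; weight (1/3)·(2/3) = 2/9.
The weights sum to 5/9.
So P(the ruby in chest 3 | the guide opened chest 2) = (2/9) / (5/9) = 2/5.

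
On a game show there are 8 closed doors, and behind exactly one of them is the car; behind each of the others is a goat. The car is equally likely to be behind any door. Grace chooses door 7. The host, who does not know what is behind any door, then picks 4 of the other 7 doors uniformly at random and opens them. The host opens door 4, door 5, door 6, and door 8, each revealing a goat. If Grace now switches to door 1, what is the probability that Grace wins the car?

1/4

Consider each possible location of the car in turn.
If it is behind any of doors 1, 2, 3, and 7 (prior 1/8 each): the host picks exactly this set with probability 1/35 regardless, and none is the prize; weight (1/8)·(1/35) = 1/280 each.
If it is behind any of doors 4, 5, 6, and 8 (prior 1/8 each): that door was opened and seen not to hold the prize — ruled out; weight (1/8)·0 = 0 each.
The weights sum to 1/70.
So P(the car behind door 1 | the host opened door 4, door 5, door 6, and door 8) = (1/280) / (1/70) = 1/4.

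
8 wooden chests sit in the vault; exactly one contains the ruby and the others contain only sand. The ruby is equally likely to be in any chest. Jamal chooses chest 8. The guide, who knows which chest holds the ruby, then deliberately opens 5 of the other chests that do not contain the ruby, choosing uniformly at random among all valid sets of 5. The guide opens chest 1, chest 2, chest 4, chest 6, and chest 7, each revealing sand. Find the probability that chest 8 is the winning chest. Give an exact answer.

1/8

Apply Bayes' rule, conditioning on where the ruby actually is.
If it is in any of chests 1, 2, 4, 6, and 7 (prior 1/8 each): that chest was opened and seen not to hold the prize — ruled out; weight (1/8)·0 = 0 each.
If it is in either of chests 3 and 5 (prior 1/8 each): the guide has 6 equally likely choices, so probability 1/6; weight (1/8)·(1/6) = 1/48 each.
If it is in chest 8 (prior 1/8): the guide has 21 equally likely choices, so probability 1/21; weight (1/8)·(1/21) = 1/168.
The weights sum to 1/21.
So P(the ruby in chest 8 | the guide opened chest 1, chest 2, chest 4, chest 6, and chest 7) = (1/168) / (1/21) = 1/8.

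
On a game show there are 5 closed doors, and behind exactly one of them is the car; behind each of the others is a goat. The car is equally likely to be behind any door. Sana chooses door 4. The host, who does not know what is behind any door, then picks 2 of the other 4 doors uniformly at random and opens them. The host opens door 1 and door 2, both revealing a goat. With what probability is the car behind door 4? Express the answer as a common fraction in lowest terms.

1/3

Apply Bayes' rule, conditioning on where the car actually is.
If it is behind either of doors 1 and 2 (prior 1/5 each): that door was opened and seen not to hold the prize — ruled out; weight (1/5)·0 = 0 each.
If it is behind any of doors 3, 4, and 5 (prior 1/5 each): the host picks exactly this set with probability 1/6 regardless, and none is the prize; weight (1/5)·(1/6) = 1/30 each.
The weights sum to 1/10.
So P(the car behind door 4 | the host opened door 1 and door 2) = (1/30) / (1/10) = 1/3.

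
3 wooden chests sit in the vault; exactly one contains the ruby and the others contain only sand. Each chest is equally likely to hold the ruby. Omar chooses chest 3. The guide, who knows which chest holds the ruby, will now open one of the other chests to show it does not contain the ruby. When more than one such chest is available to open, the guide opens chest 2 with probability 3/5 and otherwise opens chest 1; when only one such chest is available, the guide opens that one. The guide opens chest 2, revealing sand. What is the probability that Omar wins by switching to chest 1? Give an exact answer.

Consider each possible location of the ruby in turn.
If it is in chest 1 (prior 1/3): only chest 2 is available, probability 1; weight (1/3)·1 = 1/3.
If it is in chest 2 (prior 1/3): the guide opened chest 2, so this case is ruled out; weight (1/3)·0 = 0.
If it is in chest 3 (prior 1/3): chest 2 is available, opened with probability 3/5; weight (1/3)·(3/5) = 1/5.
The weights sum to 8/15.
So P(the ruby in chest 1 | the guide opened chest 2) = (1/3) / (8/15) = 5/8.

5/8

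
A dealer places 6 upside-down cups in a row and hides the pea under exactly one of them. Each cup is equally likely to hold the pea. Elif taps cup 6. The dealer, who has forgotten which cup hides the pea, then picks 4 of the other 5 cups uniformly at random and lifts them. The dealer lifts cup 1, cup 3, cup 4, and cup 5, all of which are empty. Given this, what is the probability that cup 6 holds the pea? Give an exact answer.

Because the dealer chose which cups to lift without knowing where the pea is, the choice is independent of the prize location. Learning that none of the 4 opened cups holds the pea simply rules out those 4 locations and leaves the remaining 2 cups still equally likely by symmetry.
So P(the pea under cup 6) = 1/2.

1/2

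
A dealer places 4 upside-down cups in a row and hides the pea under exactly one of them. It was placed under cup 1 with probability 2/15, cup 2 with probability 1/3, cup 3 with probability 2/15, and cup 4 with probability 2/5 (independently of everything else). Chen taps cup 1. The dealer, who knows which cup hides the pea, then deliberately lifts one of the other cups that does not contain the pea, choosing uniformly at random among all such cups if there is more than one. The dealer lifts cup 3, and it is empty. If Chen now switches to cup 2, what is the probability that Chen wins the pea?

15/37

Consider each possible location of the pea in turn.
If it is under cup 1 (prior 2/15): the dealer has 3 equally likely choices, so probability 1/3; weight (2/15)·(1/3) = 2/45.
If it is under cup 2 (prior 1/3): the dealer has 2 equally likely choices, so probability 1/2; weight (1/3)·(1/2) = 1/6.
If it is under cup 3 (prior 2/15): the dealer opened cup 3, so this case is ruled out; weight (2/15)·0 = 0.
If it is under cup 4 (prior 2/5): the dealer has 2 equally likely choices, so probability 1/2; weight (2/5)·(1/2) = 1/5.
The weights sum to 37/90.
So P(the pea under cup 2 | the dealer opened cup 3) = (1/6) / (37/90) = 15/37.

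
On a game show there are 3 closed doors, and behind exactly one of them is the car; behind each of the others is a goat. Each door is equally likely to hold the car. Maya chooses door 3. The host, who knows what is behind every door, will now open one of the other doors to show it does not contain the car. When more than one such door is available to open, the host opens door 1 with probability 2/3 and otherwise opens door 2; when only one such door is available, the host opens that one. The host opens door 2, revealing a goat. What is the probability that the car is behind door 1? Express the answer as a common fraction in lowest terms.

3/4

Apply Bayes' rule, conditioning on where the car actually is.
If it is behind door 1 (prior 1/3): only door 2 is available, probability 1; weight (1/3)·1 = 1/3.
If it is behind door 2 (prior 1/3): the host opened door 2, so this case is ruled out; weight (1/3)·0 = 0.
If it is behind door 3 (prior 1/3): door 1 is available but not opened, probability 1/3; weight (1/3)·(1/3) = 1/9.
The weights sum to 4/9.
So P(the car behind door 1 | the host opened door 2) = (1/3) / (4/9) = 3/4.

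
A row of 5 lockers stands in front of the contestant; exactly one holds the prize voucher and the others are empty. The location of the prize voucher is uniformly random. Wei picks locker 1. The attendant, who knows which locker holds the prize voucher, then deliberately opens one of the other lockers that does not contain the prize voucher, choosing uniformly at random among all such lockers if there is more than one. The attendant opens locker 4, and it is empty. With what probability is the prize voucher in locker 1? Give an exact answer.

Apply Bayes' rule, conditioning on where the prize voucher actually is.
If it is in locker 1 (prior 1/5): the attendant has 4 equally likely choices, so probability 1/4; weight (1/5)·(1/4) = 1/20.
If it is in any of lockers 2, 3, and 5 (prior 1/5 each): the attendant has 3 equally likely choices, so probability 1/3; weight (1/5)·(1/3) = 1/15 each.
If it is in locker 4 (prior 1/5): the attendant opened locker 4, so this case is ruled out; weight (1/5)·0 = 0.
The weights sum to 1/4.
So P(the prize voucher in locker 1 | the attendant opened locker 4) = (1/20) / (1/4) = 1/5.

1/5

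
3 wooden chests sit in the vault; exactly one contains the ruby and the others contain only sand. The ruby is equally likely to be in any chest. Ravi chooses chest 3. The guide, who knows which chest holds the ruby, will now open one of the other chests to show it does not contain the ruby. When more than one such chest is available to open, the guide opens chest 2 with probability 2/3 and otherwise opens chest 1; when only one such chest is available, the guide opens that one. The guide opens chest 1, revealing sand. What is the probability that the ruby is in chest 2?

Apply Bayes' rule, conditioning on where the ruby actually is.
If it is in chest 1 (prior 1/3): the guide opened chest 1, so this case is ruled out; weight (1/3)·0 = 0.
If it is in chest 2 (prior 1/3): only chest 1 is available, probability 1; weight (1/3)·1 = 1/3.
If it is in chest 3 (prior 1/3): chest 2 is available but not opened, probability 1/3; weight (1/3)·(1/3) = 1/9.
The weights sum to 4/9.
So P(the ruby in chest 2 | the guide opened chest 1) = (1/3) / (4/9) = 3/4.

3/4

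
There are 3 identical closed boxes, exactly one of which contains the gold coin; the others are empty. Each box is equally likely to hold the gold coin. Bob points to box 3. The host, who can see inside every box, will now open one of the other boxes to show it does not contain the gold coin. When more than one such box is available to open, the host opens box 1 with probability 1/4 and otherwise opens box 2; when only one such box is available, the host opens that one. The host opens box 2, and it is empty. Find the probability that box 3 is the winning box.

Apply Bayes' rule, conditioning on where the gold coin actually is.
If it is in box 1 (prior 1/3): only box 2 is available, probability 1; weight (1/3)·1 = 1/3.
If it is in box 2 (prior 1/3): the host opened box 2, so this case is ruled out; weight (1/3)·0 = 0.
If it is in box 3 (prior 1/3): box 1 is available but not opened, probability 3/4; weight (1/3)·(3/4) = 1/4.
The weights sum to 7/12.
So P(the gold coin in box 3 | the host opened box 2) = (1/4) / (7/12) = 3/7.

3/7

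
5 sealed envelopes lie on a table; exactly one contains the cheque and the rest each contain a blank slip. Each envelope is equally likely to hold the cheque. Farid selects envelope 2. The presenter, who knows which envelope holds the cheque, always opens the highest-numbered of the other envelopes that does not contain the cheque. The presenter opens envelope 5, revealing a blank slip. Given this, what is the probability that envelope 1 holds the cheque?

1/4

Condition on the true location of the cheque.
If it is in any of envelopes 1, 2, 3, and 4 (prior 1/5 each): envelope 5 is the highest-numbered option available, probability 1; weight (1/5)·1 = 1/5 each.
If it is in envelope 5 (prior 1/5): the presenter opened envelope 5, so this case is ruled out; weight (1/5)·0 = 0.
The weights sum to 4/5.
So P(the cheque in envelope 1 | the presenter opened envelope 5) = (1/5) / (4/5) = 1/4.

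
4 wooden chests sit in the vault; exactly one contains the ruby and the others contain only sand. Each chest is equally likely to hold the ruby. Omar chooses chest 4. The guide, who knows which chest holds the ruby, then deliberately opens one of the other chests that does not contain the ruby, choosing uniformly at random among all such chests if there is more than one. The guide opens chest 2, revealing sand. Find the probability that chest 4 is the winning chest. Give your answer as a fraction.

1/4

Condition on the true location of the ruby.
If it is in either of chests 1 and 3 (prior 1/4 each): the guide has 2 equally likely choices, so probability 1/2; weight (1/4)·(1/2) = 1/8 each.
If it is in chest 2 (prior 1/4): the guide opened chest 2, so this case is ruled out; weight (1/4)·0 = 0.
If it is in chest 4 (prior 1/4): the guide has 3 equally likely choices, so probability 1/3; weight (1/4)·(1/3) = 1/12.
The weights sum to 1/3.
So P(the ruby in chest 4 | the guide opened chest 2) = (1/12) / (1/3) = 1/4.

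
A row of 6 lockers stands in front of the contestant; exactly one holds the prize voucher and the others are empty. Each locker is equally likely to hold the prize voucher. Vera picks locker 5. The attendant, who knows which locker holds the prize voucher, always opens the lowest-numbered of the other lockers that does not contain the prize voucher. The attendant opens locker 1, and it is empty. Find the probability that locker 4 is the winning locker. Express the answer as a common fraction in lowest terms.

Condition on the true location of the prize voucher.
If it is in locker 1 (prior 1/6): the attendant opened locker 1, so this case is ruled out; weight (1/6)·0 = 0.
If it is in any of lockers 2, 3, 4, 5, and 6 (prior 1/6 each): locker 1 is the lowest-numbered option available, probability 1; weight (1/6)·1 = 1/6 each.
The weights sum to 5/6.
So P(the prize voucher in locker 4 | the attendant opened locker 1) = (1/6) / (5/6) = 1/5.

1/5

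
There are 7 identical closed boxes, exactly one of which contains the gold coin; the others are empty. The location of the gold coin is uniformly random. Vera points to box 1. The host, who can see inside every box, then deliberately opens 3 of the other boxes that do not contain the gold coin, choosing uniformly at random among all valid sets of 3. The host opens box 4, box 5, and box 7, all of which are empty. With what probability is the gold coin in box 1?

Condition on the true location of the gold coin.
If it is in box 1 (prior 1/7): the host has 20 equally likely choices, so probability 1/20; weight (1/7)·(1/20) = 1/140.
If it is in any of boxes 2, 3, and 6 (prior 1/7 each): the host has 10 equally likely choices, so probability 1/10; weight (1/7)·(1/10) = 1/70 each.
If it is in any of boxes 4, 5, and 7 (prior 1/7 each): that box was opened and seen not to hold the prize — ruled out; weight (1/7)·0 = 0 each.
The weights sum to 1/20.
So P(the gold coin in box 1 | the host opened box 4, box 5, and box 7) = (1/140) / (1/20) = 1/7.

1/7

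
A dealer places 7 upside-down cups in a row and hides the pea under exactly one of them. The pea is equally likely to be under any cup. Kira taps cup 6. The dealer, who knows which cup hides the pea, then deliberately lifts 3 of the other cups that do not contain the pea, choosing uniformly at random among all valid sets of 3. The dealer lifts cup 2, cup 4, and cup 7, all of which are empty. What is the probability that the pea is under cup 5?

Consider each possible location of the pea in turn.
If it is under any of cups 1, 3, and 5 (prior 1/7 each): the dealer has 10 equally likely choices, so probability 1/10; weight (1/7)·(1/10) = 1/70 each.
If it is under any of cups 2, 4, and 7 (prior 1/7 each): that cup was opened and seen not to hold the prize — ruled out; weight (1/7)·0 = 0 each.
If it is under cup 6 (prior 1/7): the dealer has 20 equally likely choices, so probability 1/20; weight (1/7)·(1/20) = 1/140.
The weights sum to 1/20.
So P(the pea under cup 5 | the dealer opened cup 2, cup 4, and cup 7) = (1/70) / (1/20) = 2/7.

2/7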